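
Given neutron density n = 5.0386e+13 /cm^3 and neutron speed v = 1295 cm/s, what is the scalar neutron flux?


phi = n * v
phi = 5.0386e+13 * 1295
phi = 6.5250e+16 /cm^2/s

6.5250e+16


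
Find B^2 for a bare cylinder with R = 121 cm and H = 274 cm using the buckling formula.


B^2 = (2.405/R)^2 + (pi/H)^2
B^2 = (2.405/121)^2 + (pi/274)^2
B^2 = 5.2652e-04 /cm^2

5.2652e-04


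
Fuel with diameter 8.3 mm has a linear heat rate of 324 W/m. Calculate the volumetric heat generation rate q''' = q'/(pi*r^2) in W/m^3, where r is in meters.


r = D / 2 / 1000 = 8.3 / 2 / 1000 = 0.00415 m
q''' = q' / (pi * r^2)
q''' = 324 / (pi * 0.00415^2)
q''' = 5.9882e+06 W/m^3

5.9882e+06


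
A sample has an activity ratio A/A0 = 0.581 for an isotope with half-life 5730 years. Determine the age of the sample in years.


lambda = ln(2) / t_half = ln(2) / 5730 = 1.209681e-04 /yr
t = -ln(A/A0) / lambda
t = -ln(0.581) / 1.209681e-04
t = 4488.8 yr

4488.8


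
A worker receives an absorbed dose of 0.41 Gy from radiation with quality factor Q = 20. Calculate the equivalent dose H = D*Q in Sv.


H = D * Q
H = 0.41 * 20
H = 8.2000 Sv

8.2000


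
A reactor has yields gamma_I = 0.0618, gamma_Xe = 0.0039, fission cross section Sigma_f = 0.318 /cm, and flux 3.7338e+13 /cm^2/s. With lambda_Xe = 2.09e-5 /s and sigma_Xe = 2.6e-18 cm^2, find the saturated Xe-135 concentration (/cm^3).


Xe_eq = (gamma_I + gamma_Xe) * Sigma_f * phi / (lambda_Xe + sigma_Xe * phi)
Numerator = (0.0618 + 0.0039) * 0.318 * 3.7338e+13 = 7.800879e+11
Denominator = 2.09e-5 + 2.6e-18 * 3.7338e+13 = 1.179788e-04
Xe_eq = 7.800879e+11 / 1.179788e-04 = 6.6121e+15 /cm^3

6.6121e+15


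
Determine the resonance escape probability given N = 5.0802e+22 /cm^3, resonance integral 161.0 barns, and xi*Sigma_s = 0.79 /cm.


p = exp(-N * I * 1e-24 / (xi*Sigma_s))
p = exp(-5.0802e+22 * 161.0 * 1e-24 / 0.79)
p = 3.1887e-05

3.1887e-05


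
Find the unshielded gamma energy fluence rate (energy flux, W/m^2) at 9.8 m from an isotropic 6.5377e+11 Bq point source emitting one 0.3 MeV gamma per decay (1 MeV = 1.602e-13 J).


psi = A * E * 1.602e-13 / (4*pi*r^2)
psi = 6.5377e+11 * 0.3 * 1.602e-13 / (4*pi*9.8^2)
psi = 2.6034e-05 W/m^2

2.6034e-05


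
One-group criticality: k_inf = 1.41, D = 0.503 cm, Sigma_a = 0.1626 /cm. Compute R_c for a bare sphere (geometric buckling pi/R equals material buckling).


L^2 = D / Sigma_a = 0.503 / 0.1626 = 3.093481 cm^2
B_m^2 = (k_inf - 1) / L^2 = (1.41 - 1) / 3.093481 = 0.1325368 /cm^2
For a bare sphere: B_g = pi/R, so R_c = pi / sqrt(B_m^2)
R_c = pi / sqrt(0.1325368) = 8.6294 cm

8.6294


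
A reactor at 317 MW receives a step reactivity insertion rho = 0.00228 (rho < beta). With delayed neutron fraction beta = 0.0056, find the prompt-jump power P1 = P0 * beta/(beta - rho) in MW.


P1/P0 = beta / (beta - rho)
P1/P0 = 0.0056 / (0.0056 - 0.00228) = 1.686747
P1 = 317 * 1.686747 = 534.70 MW

534.70


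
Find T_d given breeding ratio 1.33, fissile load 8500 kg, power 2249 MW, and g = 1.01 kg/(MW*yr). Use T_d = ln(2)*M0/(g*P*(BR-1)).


Breeding gain G = BR - 1 = 1.33 - 1 = 0.33
Fissile production rate = g * P * G = 1.01 * 2249 * 0.33 = 749.5917 kg/yr
T_d = ln(2) * M0 / (g * P * G)
T_d = ln(2) * 8500 / 749.5917 = 7.8599 yr

7.8599


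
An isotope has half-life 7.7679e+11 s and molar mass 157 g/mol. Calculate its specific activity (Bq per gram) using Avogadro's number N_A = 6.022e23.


lambda = ln(2) / t_half = ln(2) / 7.7679e+11 = 8.923225e-13 /s
SA = lambda * N_A / M
SA = 8.923225e-13 * 6.022e23 / 157
SA = 3.4227e+09 Bq/g

3.4227e+09


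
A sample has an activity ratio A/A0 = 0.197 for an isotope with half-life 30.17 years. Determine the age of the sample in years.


lambda = ln(2) / t_half = ln(2) / 30.17 = 0.02297472 /yr
t = -ln(A/A0) / lambda
t = -ln(0.197) / 0.02297472
t = 70.710 yr

70.710


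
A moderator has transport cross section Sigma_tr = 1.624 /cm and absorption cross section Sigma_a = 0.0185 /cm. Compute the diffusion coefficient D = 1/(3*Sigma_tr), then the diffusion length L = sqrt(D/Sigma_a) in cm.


D = 1 / (3 * Sigma_tr) = 1 / (3 * 1.624) = 0.2052545 cm
L = sqrt(D / Sigma_a)
L = sqrt(0.2052545 / 0.0185)
L = 3.3309 cm

3.3309


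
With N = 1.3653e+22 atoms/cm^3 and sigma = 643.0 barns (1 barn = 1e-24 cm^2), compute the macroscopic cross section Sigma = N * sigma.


Sigma = N * sigma_barns * 1e-24
Sigma = 1.3653e+22 * 643.0 * 1e-24
Sigma = 8.7789 /cm

8.7789


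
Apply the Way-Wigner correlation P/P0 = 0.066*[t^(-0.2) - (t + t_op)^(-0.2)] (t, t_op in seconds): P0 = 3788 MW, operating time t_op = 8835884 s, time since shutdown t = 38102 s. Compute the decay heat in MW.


P/P0 = 0.066 * [t^(-0.2) - (t + t_op)^(-0.2)]
P/P0 = 0.066 * [38102^(-0.2) - (38102 + 8835884)^(-0.2)]
P/P0 = 0.066 * [0.1212859 - 0.04077334] = 0.005313829
P = 3788 * 0.005313829 = 20.129 MW

20.129


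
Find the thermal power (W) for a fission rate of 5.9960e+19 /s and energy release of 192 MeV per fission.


P = fission_rate * E_MeV * 1.602e-13
P = 5.9960e+19 * 192 * 1.602e-13
P = 1.8443e+09 W

1.8443e+09


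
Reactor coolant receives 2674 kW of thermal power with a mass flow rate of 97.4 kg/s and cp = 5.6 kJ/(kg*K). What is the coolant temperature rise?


dT = Q / (m_dot * cp)
dT = 2674 / (97.4 * 5.6)
dT = 4.9025 C

4.9025


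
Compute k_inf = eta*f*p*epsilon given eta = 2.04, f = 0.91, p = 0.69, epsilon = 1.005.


k_inf = eta * f * p * epsilon
k_inf = 2.04 * 0.91 * 0.69 * 1.005
k_inf = 1.2873

1.2873


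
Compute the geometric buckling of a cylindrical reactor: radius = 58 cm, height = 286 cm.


B^2 = (2.405/R)^2 + (pi/H)^2
B^2 = (2.405/58)^2 + (pi/286)^2
B^2 = 0.0018401 /cm^2

0.0018401


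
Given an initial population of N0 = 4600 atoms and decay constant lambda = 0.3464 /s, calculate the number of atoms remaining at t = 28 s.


N = N0 * exp(-lambda * t)
N = 4600 * exp(-0.3464 * 28)
N = 0.28213

0.28213


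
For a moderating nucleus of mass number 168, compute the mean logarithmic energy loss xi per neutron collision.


xi = 1 + (A-1)^2/(2A) * ln((A-1)/(A+1))
xi = 1 + (168-1)^2/(2*168) * ln((168-1)/(168 +1))
xi = 0.011858

0.011858


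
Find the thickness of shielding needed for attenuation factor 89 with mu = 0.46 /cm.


x = ln(factor) / mu
x = ln(89) / 0.46
x = 9.7579 cm

9.7579


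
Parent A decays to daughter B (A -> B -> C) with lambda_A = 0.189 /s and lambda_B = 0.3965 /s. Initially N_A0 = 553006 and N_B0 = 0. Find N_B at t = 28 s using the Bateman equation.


N_B(t) = lambda_A * N_A0 / (lambda_B - lambda_A) * [exp(-lambda_A*t) - exp(-lambda_B*t)]
exp(-0.189*28) = 0.005031687; exp(-0.3965*28) = 1.508213e-05
N_B = 0.189 * 553006 / (0.3965 - 0.189) * (0.005031687 - 1.508213e-05)
N_B = 2526.9

2526.9


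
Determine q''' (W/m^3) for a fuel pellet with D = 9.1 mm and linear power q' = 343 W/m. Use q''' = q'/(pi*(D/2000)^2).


r = D / 2 / 1000 = 9.1 / 2 / 1000 = 0.00455 m
q''' = q' / (pi * r^2)
q''' = 343 / (pi * 0.00455^2)
q''' = 5.2738e+06 W/m^3

5.2738e+06


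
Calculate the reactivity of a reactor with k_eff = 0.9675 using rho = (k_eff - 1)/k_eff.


rho = (k_eff - 1) / k_eff
rho = (0.9675 - 1) / 0.9675
rho = -0.033592

-0.033592


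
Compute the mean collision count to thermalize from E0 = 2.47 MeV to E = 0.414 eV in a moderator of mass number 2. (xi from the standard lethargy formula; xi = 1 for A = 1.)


xi = 1 + (A-1)^2/(2A)*ln((A-1)/(A+1)) = 0.7253469 (for A = 2)
n = ln(E0/E) / xi
n = ln(2.47e6 / 0.414) / 0.7253469
n = ln(5.966184e+06) / 0.7253469 = 21.509

21.509


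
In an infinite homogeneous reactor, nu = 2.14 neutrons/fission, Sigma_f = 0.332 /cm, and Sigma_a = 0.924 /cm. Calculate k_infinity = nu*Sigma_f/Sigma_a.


k_inf = nu * Sigma_f / Sigma_a
k_inf = 2.14 * 0.332 / 0.924
k_inf = 0.76892

0.76892


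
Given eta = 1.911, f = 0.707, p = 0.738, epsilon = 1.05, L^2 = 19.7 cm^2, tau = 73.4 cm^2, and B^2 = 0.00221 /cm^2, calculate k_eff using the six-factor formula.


k_inf = eta*f*p*eps = 1.911*0.707*0.738*1.05 = 1.046950
P_TNL = 1/(1 + L^2*B^2) = 1/(1 + 19.7*0.00221) = 0.9582794
P_FNL = exp(-B^2*tau) = exp(-0.00221*73.4) = 0.8502592
k_eff = k_inf * P_TNL * P_FNL = 1.046950 * 0.9582794 * 0.8502592
k_eff = 0.85304

0.85304


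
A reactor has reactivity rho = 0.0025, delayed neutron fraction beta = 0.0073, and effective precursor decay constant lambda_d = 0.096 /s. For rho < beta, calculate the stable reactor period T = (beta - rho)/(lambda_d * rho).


T = (beta - rho) / (lambda_d * rho)
T = (0.0073 - 0.0025) / (0.096 * 0.0025)
T = 20.000 s

20.000


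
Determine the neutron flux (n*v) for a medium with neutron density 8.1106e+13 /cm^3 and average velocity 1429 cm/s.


phi = n * v
phi = 8.1106e+13 * 1429
phi = 1.1590e+17 /cm^2/s

1.1590e+17


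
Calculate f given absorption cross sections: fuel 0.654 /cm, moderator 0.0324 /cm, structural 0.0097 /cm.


f = Sigma_a_fuel / (Sigma_a_fuel + Sigma_a_mod + Sigma_a_other)
f = 0.654 / (0.654 + 0.0324 + 0.0097)
f = 0.93952

0.93952


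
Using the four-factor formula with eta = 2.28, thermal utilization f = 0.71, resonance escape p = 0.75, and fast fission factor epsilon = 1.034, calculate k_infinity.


k_inf = eta * f * p * epsilon
k_inf = 2.28 * 0.71 * 0.75 * 1.034
k_inf = 1.2554

1.2554


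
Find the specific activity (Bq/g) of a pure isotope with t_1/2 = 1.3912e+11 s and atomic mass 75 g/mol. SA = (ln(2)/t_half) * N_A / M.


lambda = ln(2) / t_half = ln(2) / 1.3912e+11 = 4.982369e-12 /s
SA = lambda * N_A / M
SA = 4.982369e-12 * 6.022e23 / 75
SA = 4.0005e+10 Bq/g

4.0005e+10


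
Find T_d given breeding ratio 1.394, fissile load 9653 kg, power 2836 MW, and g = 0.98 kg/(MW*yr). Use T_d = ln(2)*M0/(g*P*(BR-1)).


Breeding gain G = BR - 1 = 1.394 - 1 = 0.394
Fissile production rate = g * P * G = 0.98 * 2836 * 0.394 = 1095.03632 kg/yr
T_d = ln(2) * M0 / (g * P * G)
T_d = ln(2) * 9653 / 1095.03632 = 6.1103 yr

6.1103


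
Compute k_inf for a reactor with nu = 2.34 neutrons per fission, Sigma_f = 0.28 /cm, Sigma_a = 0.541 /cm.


k_inf = nu * Sigma_f / Sigma_a
k_inf = 2.34 * 0.28 / 0.541
k_inf = 1.2111

1.2111


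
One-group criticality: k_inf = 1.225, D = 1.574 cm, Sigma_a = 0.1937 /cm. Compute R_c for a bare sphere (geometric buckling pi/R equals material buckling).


L^2 = D / Sigma_a = 1.574 / 0.1937 = 8.125968 cm^2
B_m^2 = (k_inf - 1) / L^2 = (1.225 - 1) / 8.125968 = 0.02768901 /cm^2
For a bare sphere: B_g = pi/R, so R_c = pi / sqrt(B_m^2)
R_c = pi / sqrt(0.02768901) = 18.880 cm

18.880


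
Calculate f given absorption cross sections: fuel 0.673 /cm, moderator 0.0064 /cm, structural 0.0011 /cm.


f = Sigma_a_fuel / (Sigma_a_fuel + Sigma_a_mod + Sigma_a_other)
f = 0.673 / (0.673 + 0.0064 + 0.0011)
f = 0.98898

0.98898


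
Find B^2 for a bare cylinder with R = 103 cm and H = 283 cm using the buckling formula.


B^2 = (2.405/R)^2 + (pi/H)^2
B^2 = (2.405/103)^2 + (pi/283)^2
B^2 = 6.6843e-04 /cm^2

6.6843e-04


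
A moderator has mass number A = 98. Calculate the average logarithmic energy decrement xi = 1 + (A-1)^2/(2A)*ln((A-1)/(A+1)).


xi = 1 + (A-1)^2/(2A) * ln((A-1)/(A+1))
xi = 1 + (98-1)^2/(2*98) * ln((98-1)/(98 +1))
xi = 0.020270

0.020270


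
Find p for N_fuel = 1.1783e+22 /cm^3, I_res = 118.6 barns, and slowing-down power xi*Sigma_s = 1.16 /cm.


p = exp(-N * I * 1e-24 / (xi*Sigma_s))
p = exp(-1.1783e+22 * 118.6 * 1e-24 / 1.16)
p = 0.29978

0.29978


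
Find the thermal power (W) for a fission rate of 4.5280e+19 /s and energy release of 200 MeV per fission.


P = fission_rate * E_MeV * 1.602e-13
P = 4.5280e+19 * 200 * 1.602e-13
P = 1.4508e+09 W

1.4508e+09


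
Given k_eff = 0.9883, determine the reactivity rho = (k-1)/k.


rho = (k_eff - 1) / k_eff
rho = (0.9883 - 1) / 0.9883
rho = -0.011839

-0.011839


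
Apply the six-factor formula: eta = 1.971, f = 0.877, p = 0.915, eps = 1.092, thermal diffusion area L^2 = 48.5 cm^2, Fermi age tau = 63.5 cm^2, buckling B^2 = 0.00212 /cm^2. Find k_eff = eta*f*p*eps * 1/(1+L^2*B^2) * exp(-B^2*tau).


k_inf = eta*f*p*eps = 1.971*0.877*0.915*1.092 = 1.727150
P_TNL = 1/(1 + L^2*B^2) = 1/(1 + 48.5*0.00212) = 0.9067663
P_FNL = exp(-B^2*tau) = exp(-0.00212*63.5) = 0.8740480
k_eff = k_inf * P_TNL * P_FNL = 1.727150 * 0.9067663 * 0.8740480
k_eff = 1.3689

1.3689


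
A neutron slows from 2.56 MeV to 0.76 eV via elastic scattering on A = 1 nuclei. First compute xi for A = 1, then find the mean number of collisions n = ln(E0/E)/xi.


xi = 1 + (A-1)^2/(2A)*ln((A-1)/(A+1)) = 1 (for A = 1)
n = ln(E0/E) / xi
n = ln(2.56e6 / 0.76) / 1
n = ln(3.368421e+06) / 1 = 15.030

15.030


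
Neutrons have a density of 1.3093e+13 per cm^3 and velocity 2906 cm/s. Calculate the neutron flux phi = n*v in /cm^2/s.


phi = n * v
phi = 1.3093e+13 * 2906
phi = 3.8048e+16 /cm^2/s

3.8048e+16


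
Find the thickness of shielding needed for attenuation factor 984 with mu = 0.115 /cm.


x = ln(factor) / mu
x = ln(984) / 0.115
x = 59.927 cm

59.927


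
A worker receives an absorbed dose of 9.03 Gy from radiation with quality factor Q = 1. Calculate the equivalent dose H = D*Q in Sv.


H = D * Q
H = 9.03 * 1
H = 9.0300 Sv

9.0300


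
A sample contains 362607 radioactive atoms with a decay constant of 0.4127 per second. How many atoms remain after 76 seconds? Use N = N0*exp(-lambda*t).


N = N0 * exp(-lambda * t)
N = 362607 * exp(-0.4127 * 76)
N = 8.6637e-09

8.6637e-09


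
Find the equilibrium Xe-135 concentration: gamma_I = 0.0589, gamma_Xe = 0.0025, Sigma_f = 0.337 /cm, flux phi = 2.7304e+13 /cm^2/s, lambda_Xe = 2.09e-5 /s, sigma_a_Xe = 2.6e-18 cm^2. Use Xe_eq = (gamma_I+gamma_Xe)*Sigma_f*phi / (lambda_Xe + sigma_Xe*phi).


Xe_eq = (gamma_I + gamma_Xe) * Sigma_f * phi / (lambda_Xe + sigma_Xe * phi)
Numerator = (0.0589 + 0.0025) * 0.337 * 2.7304e+13 = 5.649689e+11
Denominator = 2.09e-5 + 2.6e-18 * 2.7304e+13 = 9.189040e-05
Xe_eq = 5.649689e+11 / 9.189040e-05 = 6.1483e+15 /cm^3

6.1483e+15


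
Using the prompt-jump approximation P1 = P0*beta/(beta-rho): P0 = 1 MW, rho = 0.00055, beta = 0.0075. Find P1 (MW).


P1/P0 = beta / (beta - rho)
P1/P0 = 0.0075 / (0.0075 - 0.00055) = 1.079137
P1 = 1 * 1.079137 = 1.0791 MW

1.0791


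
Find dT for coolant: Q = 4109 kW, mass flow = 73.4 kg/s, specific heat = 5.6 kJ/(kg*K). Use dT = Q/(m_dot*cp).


dT = Q / (m_dot * cp)
dT = 4109 / (73.4 * 5.6)
dT = 9.9966 C

9.9966


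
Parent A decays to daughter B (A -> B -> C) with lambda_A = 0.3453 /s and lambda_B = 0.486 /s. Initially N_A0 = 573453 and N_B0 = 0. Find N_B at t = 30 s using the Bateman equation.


N_B(t) = lambda_A * N_A0 / (lambda_B - lambda_A) * [exp(-lambda_A*t) - exp(-lambda_B*t)]
exp(-0.3453*30) = 3.170615e-05; exp(-0.486*30) = 4.655716e-07
N_B = 0.3453 * 573453 / (0.486 - 0.3453) * (3.170615e-05 - 4.655716e-07)
N_B = 43.966

43.966


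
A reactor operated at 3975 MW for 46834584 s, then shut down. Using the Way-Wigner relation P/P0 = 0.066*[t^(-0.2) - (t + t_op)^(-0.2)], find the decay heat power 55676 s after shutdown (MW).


P/P0 = 0.066 * [t^(-0.2) - (t + t_op)^(-0.2)]
P/P0 = 0.066 * [55676^(-0.2) - (55676 + 46834584)^(-0.2)]
P/P0 = 0.066 * [0.1124259 - 0.02922695] = 0.005491131
P = 3975 * 0.005491131 = 21.827 MW

21.827


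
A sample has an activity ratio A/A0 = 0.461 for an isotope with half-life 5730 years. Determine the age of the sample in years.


lambda = ln(2) / t_half = ln(2) / 5730 = 1.209681e-04 /yr
t = -ln(A/A0) / lambda
t = -ln(0.461) / 1.209681e-04
t = 6401.3 yr

6401.3


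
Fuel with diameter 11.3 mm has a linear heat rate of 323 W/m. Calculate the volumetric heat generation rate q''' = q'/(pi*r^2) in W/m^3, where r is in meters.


r = D / 2 / 1000 = 11.3 / 2 / 1000 = 0.00565 m
q''' = q' / (pi * r^2)
q''' = 323 / (pi * 0.00565^2)
q''' = 3.2207e+06 W/m^3

3.2207e+06


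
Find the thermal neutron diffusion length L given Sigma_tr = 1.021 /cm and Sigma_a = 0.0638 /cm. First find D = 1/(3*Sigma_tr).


D = 1 / (3 * Sigma_tr) = 1 / (3 * 1.021) = 0.3264773 cm
L = sqrt(D / Sigma_a)
L = sqrt(0.3264773 / 0.0638)
L = 2.2621 cm

2.2621


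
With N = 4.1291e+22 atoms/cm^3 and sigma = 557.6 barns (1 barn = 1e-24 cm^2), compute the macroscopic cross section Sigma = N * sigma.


Sigma = N * sigma_barns * 1e-24
Sigma = 4.1291e+22 * 557.6 * 1e-24
Sigma = 23.024 /cm

23.024


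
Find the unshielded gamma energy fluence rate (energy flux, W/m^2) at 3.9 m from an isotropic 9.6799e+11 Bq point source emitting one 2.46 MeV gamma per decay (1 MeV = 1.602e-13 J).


psi = A * E * 1.602e-13 / (4*pi*r^2)
psi = 9.6799e+11 * 2.46 * 1.602e-13 / (4*pi*3.9^2)
psi = 0.0019959 W/m^2

0.0019959


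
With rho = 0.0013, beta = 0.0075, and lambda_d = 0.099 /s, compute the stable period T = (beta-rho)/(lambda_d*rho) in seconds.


T = (beta - rho) / (lambda_d * rho)
T = (0.0075 - 0.0013) / (0.099 * 0.0013)
T = 48.174 s

48.174


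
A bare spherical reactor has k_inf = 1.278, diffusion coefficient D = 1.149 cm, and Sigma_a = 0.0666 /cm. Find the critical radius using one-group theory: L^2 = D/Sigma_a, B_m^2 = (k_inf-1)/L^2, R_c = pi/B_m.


L^2 = D / Sigma_a = 1.149 / 0.0666 = 17.25225 cm^2
B_m^2 = (k_inf - 1) / L^2 = (1.278 - 1) / 17.25225 = 0.01611384 /cm^2
For a bare sphere: B_g = pi/R, so R_c = pi / sqrt(B_m^2)
R_c = pi / sqrt(0.01611384) = 24.749 cm

24.749


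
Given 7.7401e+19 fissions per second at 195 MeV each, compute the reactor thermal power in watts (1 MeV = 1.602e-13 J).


P = fission_rate * E_MeV * 1.602e-13
P = 7.7401e+19 * 195 * 1.602e-13
P = 2.4179e+09 W

2.4179e+09


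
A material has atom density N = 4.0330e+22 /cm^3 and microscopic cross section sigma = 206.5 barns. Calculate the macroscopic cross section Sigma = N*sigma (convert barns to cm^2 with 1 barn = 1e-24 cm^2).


Sigma = N * sigma_barns * 1e-24
Sigma = 4.0330e+22 * 206.5 * 1e-24
Sigma = 8.3281 /cm

8.3281


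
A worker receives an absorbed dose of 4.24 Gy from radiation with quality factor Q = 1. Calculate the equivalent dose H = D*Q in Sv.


H = D * Q
H = 4.24 * 1
H = 4.2400 Sv

4.2400


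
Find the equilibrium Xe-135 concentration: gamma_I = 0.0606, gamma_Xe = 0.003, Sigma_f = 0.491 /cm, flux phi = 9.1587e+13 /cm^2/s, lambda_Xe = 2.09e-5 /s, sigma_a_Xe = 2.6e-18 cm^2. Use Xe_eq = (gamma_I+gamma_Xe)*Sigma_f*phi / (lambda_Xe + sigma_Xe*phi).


Xe_eq = (gamma_I + gamma_Xe) * Sigma_f * phi / (lambda_Xe + sigma_Xe * phi)
Numerator = (0.0606 + 0.003) * 0.491 * 9.1587e+13 = 2.860042e+12
Denominator = 2.09e-5 + 2.6e-18 * 9.1587e+13 = 2.590262e-04
Xe_eq = 2.860042e+12 / 2.590262e-04 = 1.1042e+16 /cm^3

1.1042e+16


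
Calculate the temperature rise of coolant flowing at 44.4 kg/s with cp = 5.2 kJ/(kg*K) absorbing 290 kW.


dT = Q / (m_dot * cp)
dT = 290 / (44.4 * 5.2)
dT = 1.2561 C

1.2561


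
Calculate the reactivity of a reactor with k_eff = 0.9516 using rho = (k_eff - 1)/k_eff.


rho = (k_eff - 1) / k_eff
rho = (0.9516 - 1) / 0.9516
rho = -0.050862

-0.050862


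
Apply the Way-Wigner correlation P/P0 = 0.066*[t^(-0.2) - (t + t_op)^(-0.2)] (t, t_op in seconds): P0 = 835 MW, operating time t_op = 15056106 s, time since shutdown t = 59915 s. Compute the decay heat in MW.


P/P0 = 0.066 * [t^(-0.2) - (t + t_op)^(-0.2)]
P/P0 = 0.066 * [59915^(-0.2) - (59915 + 15056106)^(-0.2)]
P/P0 = 0.066 * [0.1107880 - 0.03665325] = 0.004892894
P = 835 * 0.004892894 = 4.0856 MW

4.0856


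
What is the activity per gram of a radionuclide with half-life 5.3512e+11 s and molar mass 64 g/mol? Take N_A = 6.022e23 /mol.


lambda = ln(2) / t_half = ln(2) / 5.3512e+11 = 1.295312e-12 /s
SA = lambda * N_A / M
SA = 1.295312e-12 * 6.022e23 / 64
SA = 1.2188e+10 Bq/g

1.2188e+10


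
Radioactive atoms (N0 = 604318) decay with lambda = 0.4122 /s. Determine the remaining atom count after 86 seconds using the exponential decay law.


N = N0 * exp(-lambda * t)
N = 604318 * exp(-0.4122 * 86)
N = 2.4315e-10

2.4315e-10


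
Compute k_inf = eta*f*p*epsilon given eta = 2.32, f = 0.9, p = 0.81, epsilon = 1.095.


k_inf = eta * f * p * epsilon
k_inf = 2.32 * 0.9 * 0.81 * 1.095
k_inf = 1.8520

1.8520


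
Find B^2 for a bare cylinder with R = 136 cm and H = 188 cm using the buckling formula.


B^2 = (2.405/R)^2 + (pi/H)^2
B^2 = (2.405/136)^2 + (pi/188)^2
B^2 = 5.9196e-04 /cm^2

5.9196e-04


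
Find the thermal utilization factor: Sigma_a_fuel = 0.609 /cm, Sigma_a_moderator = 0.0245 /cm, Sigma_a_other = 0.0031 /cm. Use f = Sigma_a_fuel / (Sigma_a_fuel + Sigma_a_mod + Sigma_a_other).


f = Sigma_a_fuel / (Sigma_a_fuel + Sigma_a_mod + Sigma_a_other)
f = 0.609 / (0.609 + 0.0245 + 0.0031)
f = 0.95664

0.95664


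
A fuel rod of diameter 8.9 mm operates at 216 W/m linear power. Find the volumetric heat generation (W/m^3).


r = D / 2 / 1000 = 8.9 / 2 / 1000 = 0.00445 m
q''' = q' / (pi * r^2)
q''' = 216 / (pi * 0.00445^2)
q''' = 3.4720e+06 W/m^3

3.4720e+06


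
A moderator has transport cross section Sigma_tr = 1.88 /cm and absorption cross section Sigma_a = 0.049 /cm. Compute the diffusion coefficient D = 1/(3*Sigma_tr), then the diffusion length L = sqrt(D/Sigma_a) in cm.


D = 1 / (3 * Sigma_tr) = 1 / (3 * 1.88) = 0.1773050 cm
L = sqrt(D / Sigma_a)
L = sqrt(0.1773050 / 0.049)
L = 1.9022 cm

1.9022


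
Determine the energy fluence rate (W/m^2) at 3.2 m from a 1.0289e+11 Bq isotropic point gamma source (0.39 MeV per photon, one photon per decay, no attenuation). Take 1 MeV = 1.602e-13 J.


psi = A * E * 1.602e-13 / (4*pi*r^2)
psi = 1.0289e+11 * 0.39 * 1.602e-13 / (4*pi*3.2^2)
psi = 4.9956e-05 W/m^2

4.9956e-05


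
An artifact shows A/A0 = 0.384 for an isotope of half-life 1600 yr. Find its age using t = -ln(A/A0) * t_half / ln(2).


lambda = ln(2) / t_half = ln(2) / 1600 = 4.332170e-04 /yr
t = -ln(A/A0) / lambda
t = -ln(0.384) / 4.332170e-04
t = 2209.3 yr

2209.3


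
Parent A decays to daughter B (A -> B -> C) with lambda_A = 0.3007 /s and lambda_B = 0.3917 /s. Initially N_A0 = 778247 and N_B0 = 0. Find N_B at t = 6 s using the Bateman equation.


N_B(t) = lambda_A * N_A0 / (lambda_B - lambda_A) * [exp(-lambda_A*t) - exp(-lambda_B*t)]
exp(-0.3007*6) = 0.1646061; exp(-0.3917*6) = 0.09535009
N_B = 0.3007 * 778247 / (0.3917 - 0.3007) * (0.1646061 - 0.09535009)
N_B = 178101

178101


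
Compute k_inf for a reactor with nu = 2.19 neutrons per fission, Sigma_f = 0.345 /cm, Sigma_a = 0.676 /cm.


k_inf = nu * Sigma_f / Sigma_a
k_inf = 2.19 * 0.345 / 0.676
k_inf = 1.1177

1.1177


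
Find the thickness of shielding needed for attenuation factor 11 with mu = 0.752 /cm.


x = ln(factor) / mu
x = ln(11) / 0.752
x = 3.1887 cm

3.1887


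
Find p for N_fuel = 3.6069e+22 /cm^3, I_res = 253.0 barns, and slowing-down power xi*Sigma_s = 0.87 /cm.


p = exp(-N * I * 1e-24 / (xi*Sigma_s))
p = exp(-3.6069e+22 * 253.0 * 1e-24 / 0.87)
p = 2.7840e-05

2.7840e-05


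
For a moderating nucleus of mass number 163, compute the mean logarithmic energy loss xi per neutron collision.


xi = 1 + (A-1)^2/(2A) * ln((A-1)/(A+1))
xi = 1 + (163-1)^2/(2*163) * ln((163-1)/(163 +1))
xi = 0.012220

0.012220


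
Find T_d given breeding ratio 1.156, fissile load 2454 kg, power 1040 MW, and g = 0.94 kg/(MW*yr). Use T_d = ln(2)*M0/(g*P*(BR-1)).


Breeding gain G = BR - 1 = 1.156 - 1 = 0.156
Fissile production rate = g * P * G = 0.94 * 1040 * 0.156 = 152.5056 kg/yr
T_d = ln(2) * M0 / (g * P * G)
T_d = ln(2) * 2454 / 152.5056 = 11.154 yr

11.154


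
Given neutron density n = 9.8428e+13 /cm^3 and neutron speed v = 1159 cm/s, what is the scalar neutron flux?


phi = n * v
phi = 9.8428e+13 * 1159
phi = 1.1408e+17 /cm^2/s

1.1408e+17


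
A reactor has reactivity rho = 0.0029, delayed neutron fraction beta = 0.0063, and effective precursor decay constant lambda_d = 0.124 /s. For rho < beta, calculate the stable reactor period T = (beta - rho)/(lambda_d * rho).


T = (beta - rho) / (lambda_d * rho)
T = (0.0063 - 0.0029) / (0.124 * 0.0029)
T = 9.4549 s

9.4549


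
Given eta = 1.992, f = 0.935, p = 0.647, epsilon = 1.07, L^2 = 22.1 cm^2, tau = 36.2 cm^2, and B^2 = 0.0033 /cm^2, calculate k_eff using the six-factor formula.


k_inf = eta*f*p*eps = 1.992*0.935*0.647*1.07 = 1.289404
P_TNL = 1/(1 + L^2*B^2) = 1/(1 + 22.1*0.0033) = 0.9320273
P_FNL = exp(-B^2*tau) = exp(-0.0033*36.2) = 0.8873995
k_eff = k_inf * P_TNL * P_FNL = 1.289404 * 0.9320273 * 0.8873995
k_eff = 1.0664

1.0664


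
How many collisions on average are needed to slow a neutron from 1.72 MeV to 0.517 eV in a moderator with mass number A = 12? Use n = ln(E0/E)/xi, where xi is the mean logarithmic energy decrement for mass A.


xi = 1 + (A-1)^2/(2A)*ln((A-1)/(A+1)) = 0.1577690 (for A = 12)
n = ln(E0/E) / xi
n = ln(1.72e6 / 0.517) / 0.1577690
n = ln(3.326886e+06) / 0.1577690 = 95.187

95.187


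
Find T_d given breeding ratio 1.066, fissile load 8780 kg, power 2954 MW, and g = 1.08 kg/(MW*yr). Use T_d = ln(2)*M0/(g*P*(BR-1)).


Breeding gain G = BR - 1 = 1.066 - 1 = 0.066
Fissile production rate = g * P * G = 1.08 * 2954 * 0.066 = 210.56112 kg/yr
T_d = ln(2) * M0 / (g * P * G)
T_d = ln(2) * 8780 / 210.56112 = 28.903 yr

28.903


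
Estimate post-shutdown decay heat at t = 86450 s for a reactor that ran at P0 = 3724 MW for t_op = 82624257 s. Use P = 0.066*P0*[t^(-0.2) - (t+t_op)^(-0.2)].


P/P0 = 0.066 * [t^(-0.2) - (t + t_op)^(-0.2)]
P/P0 = 0.066 * [86450^(-0.2) - (86450 + 82624257)^(-0.2)]
P/P0 = 0.066 * [0.1029549 - 0.02609082] = 0.005073029
P = 3724 * 0.005073029 = 18.892 MW

18.892


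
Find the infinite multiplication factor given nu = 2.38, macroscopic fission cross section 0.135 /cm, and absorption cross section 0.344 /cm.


k_inf = nu * Sigma_f / Sigma_a
k_inf = 2.38 * 0.135 / 0.344
k_inf = 0.93401

0.93401


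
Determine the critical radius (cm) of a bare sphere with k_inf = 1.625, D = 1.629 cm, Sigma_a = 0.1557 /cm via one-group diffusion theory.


L^2 = D / Sigma_a = 1.629 / 0.1557 = 10.46243 cm^2
B_m^2 = (k_inf - 1) / L^2 = (1.625 - 1) / 10.46243 = 0.05973756 /cm^2
For a bare sphere: B_g = pi/R, so R_c = pi / sqrt(B_m^2)
R_c = pi / sqrt(0.05973756) = 12.854 cm

12.854


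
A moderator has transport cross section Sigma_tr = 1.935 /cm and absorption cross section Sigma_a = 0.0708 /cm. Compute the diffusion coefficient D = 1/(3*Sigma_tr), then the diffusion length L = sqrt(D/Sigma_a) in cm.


D = 1 / (3 * Sigma_tr) = 1 / (3 * 1.935) = 0.1722653 cm
L = sqrt(D / Sigma_a)
L = sqrt(0.1722653 / 0.0708)
L = 1.5598 cm

1.5598


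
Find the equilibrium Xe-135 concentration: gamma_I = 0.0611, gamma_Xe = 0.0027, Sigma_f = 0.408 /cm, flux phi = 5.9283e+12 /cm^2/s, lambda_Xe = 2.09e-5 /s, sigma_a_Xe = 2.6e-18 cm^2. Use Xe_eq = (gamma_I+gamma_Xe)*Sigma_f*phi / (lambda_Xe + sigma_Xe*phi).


Xe_eq = (gamma_I + gamma_Xe) * Sigma_f * phi / (lambda_Xe + sigma_Xe * phi)
Numerator = (0.0611 + 0.0027) * 0.408 * 5.9283e+12 = 1.543160e+11
Denominator = 2.09e-5 + 2.6e-18 * 5.9283e+12 = 3.631358e-05
Xe_eq = 1.543160e+11 / 3.631358e-05 = 4.2495e+15 /cm^3

4.2495e+15


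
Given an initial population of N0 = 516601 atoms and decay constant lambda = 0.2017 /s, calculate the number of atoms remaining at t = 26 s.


N = N0 * exp(-lambda * t)
N = 516601 * exp(-0.2017 * 26)
N = 2726.6

2726.6


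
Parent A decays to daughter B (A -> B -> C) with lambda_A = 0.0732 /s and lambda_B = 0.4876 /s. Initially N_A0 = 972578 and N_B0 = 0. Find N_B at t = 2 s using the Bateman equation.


N_B(t) = lambda_A * N_A0 / (lambda_B - lambda_A) * [exp(-lambda_A*t) - exp(-lambda_B*t)]
exp(-0.0732*2) = 0.8638121; exp(-0.4876*2) = 0.3771169
N_B = 0.0732 * 972578 / (0.4876 - 0.0732) * (0.8638121 - 0.3771169)
N_B = 83613

83613


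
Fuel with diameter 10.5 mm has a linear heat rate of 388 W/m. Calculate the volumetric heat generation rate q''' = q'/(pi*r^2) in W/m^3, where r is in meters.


r = D / 2 / 1000 = 10.5 / 2 / 1000 = 0.00525 m
q''' = q' / (pi * r^2)
q''' = 388 / (pi * 0.00525^2)
q''' = 4.4809e+06 W/m^3

4.4809e+06


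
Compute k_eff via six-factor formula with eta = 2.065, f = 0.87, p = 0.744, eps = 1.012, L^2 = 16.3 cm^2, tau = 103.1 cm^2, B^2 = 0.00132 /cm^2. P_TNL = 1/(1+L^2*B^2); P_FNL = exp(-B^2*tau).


k_inf = eta*f*p*eps = 2.065*0.87*0.744*1.012 = 1.352673
P_TNL = 1/(1 + L^2*B^2) = 1/(1 + 16.3*0.00132) = 0.9789372
P_FNL = exp(-B^2*tau) = exp(-0.00132*103.1) = 0.8727623
k_eff = k_inf * P_TNL * P_FNL = 1.352673 * 0.9789372 * 0.8727623
k_eff = 1.1557

1.1557


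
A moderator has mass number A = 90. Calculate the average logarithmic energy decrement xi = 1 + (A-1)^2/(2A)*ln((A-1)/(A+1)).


xi = 1 + (A-1)^2/(2A) * ln((A-1)/(A+1))
xi = 1 + (90-1)^2/(2*90) * ln((90-1)/(90 +1))
xi = 0.022059

0.022059


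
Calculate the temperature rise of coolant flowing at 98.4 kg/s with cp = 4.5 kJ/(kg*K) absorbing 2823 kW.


dT = Q / (m_dot * cp)
dT = 2823 / (98.4 * 4.5)
dT = 6.3753 C

6.3753


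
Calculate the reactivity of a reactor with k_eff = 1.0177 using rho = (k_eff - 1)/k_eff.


rho = (k_eff - 1) / k_eff
rho = (1.0177 - 1) / 1.0177
rho = 0.017392

0.017392


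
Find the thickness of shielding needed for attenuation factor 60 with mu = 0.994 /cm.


x = ln(factor) / mu
x = ln(60) / 0.994
x = 4.1191 cm

4.1191


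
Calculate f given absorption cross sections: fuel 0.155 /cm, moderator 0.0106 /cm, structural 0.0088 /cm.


f = Sigma_a_fuel / (Sigma_a_fuel + Sigma_a_mod + Sigma_a_other)
f = 0.155 / (0.155 + 0.0106 + 0.0088)
f = 0.88876

0.88876


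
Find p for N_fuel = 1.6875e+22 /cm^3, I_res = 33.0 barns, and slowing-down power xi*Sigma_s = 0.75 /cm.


p = exp(-N * I * 1e-24 / (xi*Sigma_s))
p = exp(-1.6875e+22 * 33.0 * 1e-24 / 0.75)
p = 0.47592

0.47592


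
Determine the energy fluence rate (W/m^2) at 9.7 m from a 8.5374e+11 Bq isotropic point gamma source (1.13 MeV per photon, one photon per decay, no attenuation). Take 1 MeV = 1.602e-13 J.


psi = A * E * 1.602e-13 / (4*pi*r^2)
psi = 8.5374e+11 * 1.13 * 1.602e-13 / (4*pi*9.7^2)
psi = 1.3071e-04 W/m^2

1.3071e-04


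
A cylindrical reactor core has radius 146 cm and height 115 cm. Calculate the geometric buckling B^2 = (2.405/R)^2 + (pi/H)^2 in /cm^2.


B^2 = (2.405/R)^2 + (pi/H)^2
B^2 = (2.405/146)^2 + (pi/115)^2
B^2 = 0.0010176 /cm^2

0.0010176


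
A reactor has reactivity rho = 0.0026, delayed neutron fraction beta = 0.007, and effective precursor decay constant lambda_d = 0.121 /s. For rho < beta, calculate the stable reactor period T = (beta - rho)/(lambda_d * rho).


T = (beta - rho) / (lambda_d * rho)
T = (0.007 - 0.0026) / (0.121 * 0.0026)
T = 13.986 s

13.986


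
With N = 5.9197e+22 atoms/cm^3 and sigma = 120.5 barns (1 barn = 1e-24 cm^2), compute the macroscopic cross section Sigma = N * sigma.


Sigma = N * sigma_barns * 1e-24
Sigma = 5.9197e+22 * 120.5 * 1e-24
Sigma = 7.1332 /cm

7.1332


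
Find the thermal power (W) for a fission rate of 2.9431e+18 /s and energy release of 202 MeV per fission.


P = fission_rate * E_MeV * 1.602e-13
P = 2.9431e+18 * 202 * 1.602e-13
P = 9.5240e+07 W

9.5240e+07


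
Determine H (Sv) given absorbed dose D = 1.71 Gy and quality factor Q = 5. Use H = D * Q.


H = D * Q
H = 1.71 * 5
H = 8.5500 Sv

8.5500


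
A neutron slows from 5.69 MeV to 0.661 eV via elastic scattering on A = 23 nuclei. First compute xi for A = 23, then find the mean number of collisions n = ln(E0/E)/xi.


xi = 1 + (A-1)^2/(2A)*ln((A-1)/(A+1)) = 0.08448899 (for A = 23)
n = ln(E0/E) / xi
n = ln(5.69e6 / 0.661) / 0.08448899
n = ln(8.608169e+06) / 0.08448899 = 189.00

189.00


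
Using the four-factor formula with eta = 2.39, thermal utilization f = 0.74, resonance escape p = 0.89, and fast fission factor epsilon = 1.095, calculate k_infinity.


k_inf = eta * f * p * epsilon
k_inf = 2.39 * 0.74 * 0.89 * 1.095
k_inf = 1.7236

1.7236


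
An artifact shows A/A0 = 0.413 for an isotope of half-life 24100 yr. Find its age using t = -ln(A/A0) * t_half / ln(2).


lambda = ln(2) / t_half = ln(2) / 24100 = 2.876129e-05 /yr
t = -ln(A/A0) / lambda
t = -ln(0.413) / 2.876129e-05
t = 30746 yr

30746


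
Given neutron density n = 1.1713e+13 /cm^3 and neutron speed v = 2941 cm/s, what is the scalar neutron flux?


phi = n * v
phi = 1.1713e+13 * 2941
phi = 3.4448e+16 /cm^2/s

3.4448e+16


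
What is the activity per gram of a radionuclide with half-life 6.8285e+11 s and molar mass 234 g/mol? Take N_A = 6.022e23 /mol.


lambda = ln(2) / t_half = ln(2) / 6.8285e+11 = 1.015080e-12 /s
SA = lambda * N_A / M
SA = 1.015080e-12 * 6.022e23 / 234
SA = 2.6123e+09 Bq/g

2.6123e+09


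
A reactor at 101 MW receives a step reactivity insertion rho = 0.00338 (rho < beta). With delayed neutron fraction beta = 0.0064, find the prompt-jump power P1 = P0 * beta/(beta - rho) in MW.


P1/P0 = beta / (beta - rho)
P1/P0 = 0.0064 / (0.0064 - 0.00338) = 2.119205
P1 = 101 * 2.119205 = 214.04 MW

214.04


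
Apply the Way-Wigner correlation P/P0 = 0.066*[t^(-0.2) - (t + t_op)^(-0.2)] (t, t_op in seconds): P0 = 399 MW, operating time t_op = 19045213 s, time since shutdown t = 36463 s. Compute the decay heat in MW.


P/P0 = 0.066 * [t^(-0.2) - (t + t_op)^(-0.2)]
P/P0 = 0.066 * [36463^(-0.2) - (36463 + 19045213)^(-0.2)]
P/P0 = 0.066 * [0.1223572 - 0.03498458] = 0.005766593
P = 399 * 0.005766593 = 2.3009 MW

2.3009


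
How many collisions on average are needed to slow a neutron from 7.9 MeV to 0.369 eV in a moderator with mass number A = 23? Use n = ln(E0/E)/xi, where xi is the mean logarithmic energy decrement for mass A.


xi = 1 + (A-1)^2/(2A)*ln((A-1)/(A+1)) = 0.08448899 (for A = 23)
n = ln(E0/E) / xi
n = ln(7.9e6 / 0.369) / 0.08448899
n = ln(2.140921e+07) / 0.08448899 = 199.78

199.78


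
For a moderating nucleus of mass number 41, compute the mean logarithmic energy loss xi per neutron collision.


xi = 1 + (A-1)^2/(2A) * ln((A-1)/(A+1))
xi = 1 + (41-1)^2/(2*41) * ln((41-1)/(41 +1))
xi = 0.047997

0.047997


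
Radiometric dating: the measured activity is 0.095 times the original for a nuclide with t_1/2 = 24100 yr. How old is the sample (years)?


lambda = ln(2) / t_half = ln(2) / 24100 = 2.876129e-05 /yr
t = -ln(A/A0) / lambda
t = -ln(0.095) / 2.876129e-05
t = 81842 yr

81842


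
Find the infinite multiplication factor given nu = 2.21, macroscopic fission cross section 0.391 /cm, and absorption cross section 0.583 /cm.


k_inf = nu * Sigma_f / Sigma_a
k_inf = 2.21 * 0.391 / 0.583
k_inf = 1.4822

1.4822


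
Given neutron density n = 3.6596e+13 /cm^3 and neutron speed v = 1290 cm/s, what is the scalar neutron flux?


phi = n * v
phi = 3.6596e+13 * 1290
phi = 4.7209e+16 /cm^2/s

4.7209e+16


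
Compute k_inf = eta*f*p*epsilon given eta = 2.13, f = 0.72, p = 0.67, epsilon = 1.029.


k_inf = eta * f * p * epsilon
k_inf = 2.13 * 0.72 * 0.67 * 1.029
k_inf = 1.0573

1.0573


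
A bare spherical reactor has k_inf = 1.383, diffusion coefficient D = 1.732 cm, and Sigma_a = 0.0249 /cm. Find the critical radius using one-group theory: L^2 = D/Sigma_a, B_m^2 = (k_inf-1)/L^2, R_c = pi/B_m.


L^2 = D / Sigma_a = 1.732 / 0.0249 = 69.55823 cm^2
B_m^2 = (k_inf - 1) / L^2 = (1.383 - 1) / 69.55823 = 0.005506178 /cm^2
For a bare sphere: B_g = pi/R, so R_c = pi / sqrt(B_m^2)
R_c = pi / sqrt(0.005506178) = 42.337 cm

42.337


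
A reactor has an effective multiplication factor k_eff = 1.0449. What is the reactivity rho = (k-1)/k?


rho = (k_eff - 1) / k_eff
rho = (1.0449 - 1) / 1.0449
rho = 0.042971

0.042971


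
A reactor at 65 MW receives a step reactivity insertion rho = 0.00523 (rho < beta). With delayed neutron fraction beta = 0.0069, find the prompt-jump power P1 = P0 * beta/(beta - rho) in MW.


P1/P0 = beta / (beta - rho)
P1/P0 = 0.0069 / (0.0069 - 0.00523) = 4.131737
P1 = 65 * 4.131737 = 268.56 MW

268.56


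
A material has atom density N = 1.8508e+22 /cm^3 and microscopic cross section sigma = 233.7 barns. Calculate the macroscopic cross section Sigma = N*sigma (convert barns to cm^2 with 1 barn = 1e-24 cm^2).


Sigma = N * sigma_barns * 1e-24
Sigma = 1.8508e+22 * 233.7 * 1e-24
Sigma = 4.3253 /cm

4.3253


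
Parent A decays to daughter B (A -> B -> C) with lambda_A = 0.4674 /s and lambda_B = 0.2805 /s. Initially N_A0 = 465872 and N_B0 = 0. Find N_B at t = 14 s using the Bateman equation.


N_B(t) = lambda_A * N_A0 / (lambda_B - lambda_A) * [exp(-lambda_A*t) - exp(-lambda_B*t)]
exp(-0.4674*14) = 0.001439298; exp(-0.2805*14) = 0.01970269
N_B = 0.4674 * 465872 / (0.2805 - 0.4674) * (0.001439298 - 0.01970269)
N_B = 21278

21278


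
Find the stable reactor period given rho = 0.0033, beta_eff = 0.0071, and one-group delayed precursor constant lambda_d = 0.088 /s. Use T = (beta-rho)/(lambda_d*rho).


T = (beta - rho) / (lambda_d * rho)
T = (0.0071 - 0.0033) / (0.088 * 0.0033)
T = 13.085 s

13.085


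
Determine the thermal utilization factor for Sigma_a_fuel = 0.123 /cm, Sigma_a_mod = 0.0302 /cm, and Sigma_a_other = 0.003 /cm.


f = Sigma_a_fuel / (Sigma_a_fuel + Sigma_a_mod + Sigma_a_other)
f = 0.123 / (0.123 + 0.0302 + 0.003)
f = 0.78745

0.78745


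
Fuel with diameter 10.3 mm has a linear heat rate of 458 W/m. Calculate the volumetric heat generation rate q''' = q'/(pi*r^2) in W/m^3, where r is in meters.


r = D / 2 / 1000 = 10.3 / 2 / 1000 = 0.00515 m
q''' = q' / (pi * r^2)
q''' = 458 / (pi * 0.00515^2)
q''' = 5.4967e+06 W/m^3

5.4967e+06


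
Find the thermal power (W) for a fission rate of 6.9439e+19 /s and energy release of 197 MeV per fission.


P = fission_rate * E_MeV * 1.602e-13
P = 6.9439e+19 * 197 * 1.602e-13
P = 2.1915e+09 W

2.1915e+09


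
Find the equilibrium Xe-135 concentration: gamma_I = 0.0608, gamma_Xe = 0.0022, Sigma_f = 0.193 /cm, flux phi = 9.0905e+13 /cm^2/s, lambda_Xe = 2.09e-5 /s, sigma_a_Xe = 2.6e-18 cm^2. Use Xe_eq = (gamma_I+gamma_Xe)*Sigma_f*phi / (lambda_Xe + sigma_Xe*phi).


Xe_eq = (gamma_I + gamma_Xe) * Sigma_f * phi / (lambda_Xe + sigma_Xe * phi)
Numerator = (0.0608 + 0.0022) * 0.193 * 9.0905e+13 = 1.105314e+12
Denominator = 2.09e-5 + 2.6e-18 * 9.0905e+13 = 2.572530e-04
Xe_eq = 1.105314e+12 / 2.572530e-04 = 4.2966e+15 /cm^3

4.2966e+15


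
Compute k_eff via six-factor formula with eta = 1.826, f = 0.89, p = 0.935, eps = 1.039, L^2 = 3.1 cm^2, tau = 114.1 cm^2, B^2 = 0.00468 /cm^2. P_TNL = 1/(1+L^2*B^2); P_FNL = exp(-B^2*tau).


k_inf = eta*f*p*eps = 1.826*0.89*0.935*1.039 = 1.578767
P_TNL = 1/(1 + L^2*B^2) = 1/(1 + 3.1*0.00468) = 0.9856995
P_FNL = exp(-B^2*tau) = exp(-0.00468*114.1) = 0.5862623
k_eff = k_inf * P_TNL * P_FNL = 1.578767 * 0.9856995 * 0.5862623
k_eff = 0.91234

0.91234


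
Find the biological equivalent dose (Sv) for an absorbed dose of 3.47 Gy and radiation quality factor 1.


H = D * Q
H = 3.47 * 1
H = 3.4700 Sv

3.4700


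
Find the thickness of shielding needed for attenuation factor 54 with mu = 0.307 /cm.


x = ln(factor) / mu
x = ln(54) / 0.307
x = 12.993 cm

12.993


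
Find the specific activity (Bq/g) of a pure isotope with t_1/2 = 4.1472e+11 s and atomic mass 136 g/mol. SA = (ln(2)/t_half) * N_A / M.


lambda = ln(2) / t_half = ln(2) / 4.1472e+11 = 1.671362e-12 /s
SA = lambda * N_A / M
SA = 1.671362e-12 * 6.022e23 / 136
SA = 7.4007e+09 Bq/g

7.4007e+09


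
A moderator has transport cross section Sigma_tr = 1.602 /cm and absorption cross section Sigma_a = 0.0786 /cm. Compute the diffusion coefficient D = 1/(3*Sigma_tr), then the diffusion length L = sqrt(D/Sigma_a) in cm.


D = 1 / (3 * Sigma_tr) = 1 / (3 * 1.602) = 0.2080732 cm
L = sqrt(D / Sigma_a)
L = sqrt(0.2080732 / 0.0786)
L = 1.6270 cm

1.6270


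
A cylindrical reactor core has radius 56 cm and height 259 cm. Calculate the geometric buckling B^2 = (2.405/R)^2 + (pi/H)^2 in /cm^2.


B^2 = (2.405/R)^2 + (pi/H)^2
B^2 = (2.405/56)^2 + (pi/259)^2
B^2 = 0.0019915 /cm^2

0.0019915


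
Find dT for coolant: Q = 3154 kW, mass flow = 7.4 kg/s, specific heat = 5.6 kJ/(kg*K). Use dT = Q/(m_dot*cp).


dT = Q / (m_dot * cp)
dT = 3154 / (7.4 * 5.6)
dT = 76.110 C

76.110
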